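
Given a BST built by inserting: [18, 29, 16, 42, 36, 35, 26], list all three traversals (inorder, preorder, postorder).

Tree insertion order: [18, 29, 16, 42, 36, 35, 26]
Tree (level-order array): [18, 16, 29, None, None, 26, 42, None, None, 36, None, 35]
Inorder (L, root, R): [16, 18, 26, 29, 35, 36, 42]
Preorder (root, L, R): [18, 16, 29, 26, 42, 36, 35]
Postorder (L, R, root): [16, 26, 35, 36, 42, 29, 18]


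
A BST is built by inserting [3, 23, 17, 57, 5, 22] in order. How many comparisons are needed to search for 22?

Search path for 22: 3 -> 23 -> 17 -> 22
Found: True
Comparisons: 4


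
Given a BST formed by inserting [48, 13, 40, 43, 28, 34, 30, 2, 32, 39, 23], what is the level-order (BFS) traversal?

Tree insertion order: [48, 13, 40, 43, 28, 34, 30, 2, 32, 39, 23]
Tree (level-order array): [48, 13, None, 2, 40, None, None, 28, 43, 23, 34, None, None, None, None, 30, 39, None, 32]
BFS from the root, enqueuing left then right child of each popped node:
  queue [48] -> pop 48, enqueue [13], visited so far: [48]
  queue [13] -> pop 13, enqueue [2, 40], visited so far: [48, 13]
  queue [2, 40] -> pop 2, enqueue [none], visited so far: [48, 13, 2]
  queue [40] -> pop 40, enqueue [28, 43], visited so far: [48, 13, 2, 40]
  queue [28, 43] -> pop 28, enqueue [23, 34], visited so far: [48, 13, 2, 40, 28]
  queue [43, 23, 34] -> pop 43, enqueue [none], visited so far: [48, 13, 2, 40, 28, 43]
  queue [23, 34] -> pop 23, enqueue [none], visited so far: [48, 13, 2, 40, 28, 43, 23]
  queue [34] -> pop 34, enqueue [30, 39], visited so far: [48, 13, 2, 40, 28, 43, 23, 34]
  queue [30, 39] -> pop 30, enqueue [32], visited so far: [48, 13, 2, 40, 28, 43, 23, 34, 30]
  queue [39, 32] -> pop 39, enqueue [none], visited so far: [48, 13, 2, 40, 28, 43, 23, 34, 30, 39]
  queue [32] -> pop 32, enqueue [none], visited so far: [48, 13, 2, 40, 28, 43, 23, 34, 30, 39, 32]
Result: [48, 13, 2, 40, 28, 43, 23, 34, 30, 39, 32]


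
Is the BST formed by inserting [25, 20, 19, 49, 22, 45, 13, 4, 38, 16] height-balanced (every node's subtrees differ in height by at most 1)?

Tree (level-order array): [25, 20, 49, 19, 22, 45, None, 13, None, None, None, 38, None, 4, 16]
Definition: a tree is height-balanced if, at every node, |h(left) - h(right)| <= 1 (empty subtree has height -1).
Bottom-up per-node check:
  node 4: h_left=-1, h_right=-1, diff=0 [OK], height=0
  node 16: h_left=-1, h_right=-1, diff=0 [OK], height=0
  node 13: h_left=0, h_right=0, diff=0 [OK], height=1
  node 19: h_left=1, h_right=-1, diff=2 [FAIL (|1--1|=2 > 1)], height=2
  node 22: h_left=-1, h_right=-1, diff=0 [OK], height=0
  node 20: h_left=2, h_right=0, diff=2 [FAIL (|2-0|=2 > 1)], height=3
  node 38: h_left=-1, h_right=-1, diff=0 [OK], height=0
  node 45: h_left=0, h_right=-1, diff=1 [OK], height=1
  node 49: h_left=1, h_right=-1, diff=2 [FAIL (|1--1|=2 > 1)], height=2
  node 25: h_left=3, h_right=2, diff=1 [OK], height=4
Node 19 violates the condition: |1 - -1| = 2 > 1.
Result: Not balanced


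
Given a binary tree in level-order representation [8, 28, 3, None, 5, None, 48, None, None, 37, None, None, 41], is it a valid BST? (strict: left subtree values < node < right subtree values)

Level-order array: [8, 28, 3, None, 5, None, 48, None, None, 37, None, None, 41]
Validate using subtree bounds (lo, hi): at each node, require lo < value < hi,
then recurse left with hi=value and right with lo=value.
Preorder trace (stopping at first violation):
  at node 8 with bounds (-inf, +inf): OK
  at node 28 with bounds (-inf, 8): VIOLATION
Node 28 violates its bound: not (-inf < 28 < 8).
Result: Not a valid BST


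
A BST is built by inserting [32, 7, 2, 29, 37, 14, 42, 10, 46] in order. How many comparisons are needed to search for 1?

Search path for 1: 32 -> 7 -> 2
Found: False
Comparisons: 3


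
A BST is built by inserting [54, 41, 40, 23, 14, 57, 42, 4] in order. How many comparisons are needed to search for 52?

Search path for 52: 54 -> 41 -> 42
Found: False
Comparisons: 3


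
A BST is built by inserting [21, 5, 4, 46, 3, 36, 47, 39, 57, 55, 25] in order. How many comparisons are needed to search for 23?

Search path for 23: 21 -> 46 -> 36 -> 25
Found: False
Comparisons: 4


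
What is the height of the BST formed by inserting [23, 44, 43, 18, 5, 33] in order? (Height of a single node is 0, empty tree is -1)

Insertion order: [23, 44, 43, 18, 5, 33]
Tree (level-order array): [23, 18, 44, 5, None, 43, None, None, None, 33]
Compute height bottom-up (empty subtree = -1):
  height(5) = 1 + max(-1, -1) = 0
  height(18) = 1 + max(0, -1) = 1
  height(33) = 1 + max(-1, -1) = 0
  height(43) = 1 + max(0, -1) = 1
  height(44) = 1 + max(1, -1) = 2
  height(23) = 1 + max(1, 2) = 3
Height = 3


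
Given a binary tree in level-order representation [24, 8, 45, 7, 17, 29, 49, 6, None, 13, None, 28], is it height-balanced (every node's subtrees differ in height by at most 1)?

Tree (level-order array): [24, 8, 45, 7, 17, 29, 49, 6, None, 13, None, 28]
Definition: a tree is height-balanced if, at every node, |h(left) - h(right)| <= 1 (empty subtree has height -1).
Bottom-up per-node check:
  node 6: h_left=-1, h_right=-1, diff=0 [OK], height=0
  node 7: h_left=0, h_right=-1, diff=1 [OK], height=1
  node 13: h_left=-1, h_right=-1, diff=0 [OK], height=0
  node 17: h_left=0, h_right=-1, diff=1 [OK], height=1
  node 8: h_left=1, h_right=1, diff=0 [OK], height=2
  node 28: h_left=-1, h_right=-1, diff=0 [OK], height=0
  node 29: h_left=0, h_right=-1, diff=1 [OK], height=1
  node 49: h_left=-1, h_right=-1, diff=0 [OK], height=0
  node 45: h_left=1, h_right=0, diff=1 [OK], height=2
  node 24: h_left=2, h_right=2, diff=0 [OK], height=3
All nodes satisfy the balance condition.
Result: Balanced


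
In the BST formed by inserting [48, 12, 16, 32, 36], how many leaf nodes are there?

Tree built from: [48, 12, 16, 32, 36]
Tree (level-order array): [48, 12, None, None, 16, None, 32, None, 36]
Rule: A leaf has 0 children.
Per-node child counts:
  node 48: 1 child(ren)
  node 12: 1 child(ren)
  node 16: 1 child(ren)
  node 32: 1 child(ren)
  node 36: 0 child(ren)
Matching nodes: [36]
Count of leaf nodes: 1


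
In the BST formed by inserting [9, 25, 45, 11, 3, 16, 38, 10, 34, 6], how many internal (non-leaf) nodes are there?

Tree built from: [9, 25, 45, 11, 3, 16, 38, 10, 34, 6]
Tree (level-order array): [9, 3, 25, None, 6, 11, 45, None, None, 10, 16, 38, None, None, None, None, None, 34]
Rule: An internal node has at least one child.
Per-node child counts:
  node 9: 2 child(ren)
  node 3: 1 child(ren)
  node 6: 0 child(ren)
  node 25: 2 child(ren)
  node 11: 2 child(ren)
  node 10: 0 child(ren)
  node 16: 0 child(ren)
  node 45: 1 child(ren)
  node 38: 1 child(ren)
  node 34: 0 child(ren)
Matching nodes: [9, 3, 25, 11, 45, 38]
Count of internal (non-leaf) nodes: 6


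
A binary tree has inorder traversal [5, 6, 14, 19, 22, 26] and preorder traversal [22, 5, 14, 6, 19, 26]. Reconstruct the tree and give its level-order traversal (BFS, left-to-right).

Inorder:  [5, 6, 14, 19, 22, 26]
Preorder: [22, 5, 14, 6, 19, 26]
Algorithm: preorder visits root first, so consume preorder in order;
for each root, split the current inorder slice at that value into
left-subtree inorder and right-subtree inorder, then recurse.
Recursive splits:
  root=22; inorder splits into left=[5, 6, 14, 19], right=[26]
  root=5; inorder splits into left=[], right=[6, 14, 19]
  root=14; inorder splits into left=[6], right=[19]
  root=6; inorder splits into left=[], right=[]
  root=19; inorder splits into left=[], right=[]
  root=26; inorder splits into left=[], right=[]
Reconstructed level-order: [22, 5, 26, 14, 6, 19]


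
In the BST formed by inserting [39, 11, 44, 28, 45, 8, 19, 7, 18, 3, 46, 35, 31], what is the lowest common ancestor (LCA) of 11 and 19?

Tree insertion order: [39, 11, 44, 28, 45, 8, 19, 7, 18, 3, 46, 35, 31]
Tree (level-order array): [39, 11, 44, 8, 28, None, 45, 7, None, 19, 35, None, 46, 3, None, 18, None, 31]
In a BST, the LCA of p=11, q=19 is the first node v on the
root-to-leaf path with p <= v <= q (go left if both < v, right if both > v).
Walk from root:
  at 39: both 11 and 19 < 39, go left
  at 11: 11 <= 11 <= 19, this is the LCA
LCA = 11


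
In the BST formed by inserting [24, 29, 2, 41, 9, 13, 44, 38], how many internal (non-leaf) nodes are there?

Tree built from: [24, 29, 2, 41, 9, 13, 44, 38]
Tree (level-order array): [24, 2, 29, None, 9, None, 41, None, 13, 38, 44]
Rule: An internal node has at least one child.
Per-node child counts:
  node 24: 2 child(ren)
  node 2: 1 child(ren)
  node 9: 1 child(ren)
  node 13: 0 child(ren)
  node 29: 1 child(ren)
  node 41: 2 child(ren)
  node 38: 0 child(ren)
  node 44: 0 child(ren)
Matching nodes: [24, 2, 9, 29, 41]
Count of internal (non-leaf) nodes: 5


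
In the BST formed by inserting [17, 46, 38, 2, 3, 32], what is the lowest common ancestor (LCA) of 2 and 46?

Tree insertion order: [17, 46, 38, 2, 3, 32]
Tree (level-order array): [17, 2, 46, None, 3, 38, None, None, None, 32]
In a BST, the LCA of p=2, q=46 is the first node v on the
root-to-leaf path with p <= v <= q (go left if both < v, right if both > v).
Walk from root:
  at 17: 2 <= 17 <= 46, this is the LCA
LCA = 17


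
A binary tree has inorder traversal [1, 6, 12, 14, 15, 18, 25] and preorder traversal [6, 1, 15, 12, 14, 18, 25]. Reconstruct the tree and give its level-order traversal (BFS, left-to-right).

Inorder:  [1, 6, 12, 14, 15, 18, 25]
Preorder: [6, 1, 15, 12, 14, 18, 25]
Algorithm: preorder visits root first, so consume preorder in order;
for each root, split the current inorder slice at that value into
left-subtree inorder and right-subtree inorder, then recurse.
Recursive splits:
  root=6; inorder splits into left=[1], right=[12, 14, 15, 18, 25]
  root=1; inorder splits into left=[], right=[]
  root=15; inorder splits into left=[12, 14], right=[18, 25]
  root=12; inorder splits into left=[], right=[14]
  root=14; inorder splits into left=[], right=[]
  root=18; inorder splits into left=[], right=[25]
  root=25; inorder splits into left=[], right=[]
Reconstructed level-order: [6, 1, 15, 12, 18, 14, 25]


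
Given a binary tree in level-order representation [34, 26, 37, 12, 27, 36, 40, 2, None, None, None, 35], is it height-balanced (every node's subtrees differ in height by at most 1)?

Tree (level-order array): [34, 26, 37, 12, 27, 36, 40, 2, None, None, None, 35]
Definition: a tree is height-balanced if, at every node, |h(left) - h(right)| <= 1 (empty subtree has height -1).
Bottom-up per-node check:
  node 2: h_left=-1, h_right=-1, diff=0 [OK], height=0
  node 12: h_left=0, h_right=-1, diff=1 [OK], height=1
  node 27: h_left=-1, h_right=-1, diff=0 [OK], height=0
  node 26: h_left=1, h_right=0, diff=1 [OK], height=2
  node 35: h_left=-1, h_right=-1, diff=0 [OK], height=0
  node 36: h_left=0, h_right=-1, diff=1 [OK], height=1
  node 40: h_left=-1, h_right=-1, diff=0 [OK], height=0
  node 37: h_left=1, h_right=0, diff=1 [OK], height=2
  node 34: h_left=2, h_right=2, diff=0 [OK], height=3
All nodes satisfy the balance condition.
Result: Balanced


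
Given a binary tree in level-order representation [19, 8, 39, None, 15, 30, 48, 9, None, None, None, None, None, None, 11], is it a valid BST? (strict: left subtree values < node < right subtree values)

Level-order array: [19, 8, 39, None, 15, 30, 48, 9, None, None, None, None, None, None, 11]
Validate using subtree bounds (lo, hi): at each node, require lo < value < hi,
then recurse left with hi=value and right with lo=value.
Preorder trace (stopping at first violation):
  at node 19 with bounds (-inf, +inf): OK
  at node 8 with bounds (-inf, 19): OK
  at node 15 with bounds (8, 19): OK
  at node 9 with bounds (8, 15): OK
  at node 11 with bounds (9, 15): OK
  at node 39 with bounds (19, +inf): OK
  at node 30 with bounds (19, 39): OK
  at node 48 with bounds (39, +inf): OK
No violation found at any node.
Result: Valid BST


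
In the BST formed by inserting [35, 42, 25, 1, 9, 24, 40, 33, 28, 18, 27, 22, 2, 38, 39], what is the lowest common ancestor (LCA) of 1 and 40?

Tree insertion order: [35, 42, 25, 1, 9, 24, 40, 33, 28, 18, 27, 22, 2, 38, 39]
Tree (level-order array): [35, 25, 42, 1, 33, 40, None, None, 9, 28, None, 38, None, 2, 24, 27, None, None, 39, None, None, 18, None, None, None, None, None, None, 22]
In a BST, the LCA of p=1, q=40 is the first node v on the
root-to-leaf path with p <= v <= q (go left if both < v, right if both > v).
Walk from root:
  at 35: 1 <= 35 <= 40, this is the LCA
LCA = 35


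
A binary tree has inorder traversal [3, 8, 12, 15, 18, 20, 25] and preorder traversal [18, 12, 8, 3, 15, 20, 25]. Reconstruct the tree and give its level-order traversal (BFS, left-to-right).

Inorder:  [3, 8, 12, 15, 18, 20, 25]
Preorder: [18, 12, 8, 3, 15, 20, 25]
Algorithm: preorder visits root first, so consume preorder in order;
for each root, split the current inorder slice at that value into
left-subtree inorder and right-subtree inorder, then recurse.
Recursive splits:
  root=18; inorder splits into left=[3, 8, 12, 15], right=[20, 25]
  root=12; inorder splits into left=[3, 8], right=[15]
  root=8; inorder splits into left=[3], right=[]
  root=3; inorder splits into left=[], right=[]
  root=15; inorder splits into left=[], right=[]
  root=20; inorder splits into left=[], right=[25]
  root=25; inorder splits into left=[], right=[]
Reconstructed level-order: [18, 12, 20, 8, 15, 25, 3]


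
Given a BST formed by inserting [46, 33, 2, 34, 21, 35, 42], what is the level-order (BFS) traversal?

Tree insertion order: [46, 33, 2, 34, 21, 35, 42]
Tree (level-order array): [46, 33, None, 2, 34, None, 21, None, 35, None, None, None, 42]
BFS from the root, enqueuing left then right child of each popped node:
  queue [46] -> pop 46, enqueue [33], visited so far: [46]
  queue [33] -> pop 33, enqueue [2, 34], visited so far: [46, 33]
  queue [2, 34] -> pop 2, enqueue [21], visited so far: [46, 33, 2]
  queue [34, 21] -> pop 34, enqueue [35], visited so far: [46, 33, 2, 34]
  queue [21, 35] -> pop 21, enqueue [none], visited so far: [46, 33, 2, 34, 21]
  queue [35] -> pop 35, enqueue [42], visited so far: [46, 33, 2, 34, 21, 35]
  queue [42] -> pop 42, enqueue [none], visited so far: [46, 33, 2, 34, 21, 35, 42]
Result: [46, 33, 2, 34, 21, 35, 42]


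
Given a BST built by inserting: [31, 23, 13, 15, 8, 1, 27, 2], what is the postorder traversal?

Tree insertion order: [31, 23, 13, 15, 8, 1, 27, 2]
Tree (level-order array): [31, 23, None, 13, 27, 8, 15, None, None, 1, None, None, None, None, 2]
Postorder traversal: [2, 1, 8, 15, 13, 27, 23, 31]


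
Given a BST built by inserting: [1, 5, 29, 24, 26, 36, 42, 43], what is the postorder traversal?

Tree insertion order: [1, 5, 29, 24, 26, 36, 42, 43]
Tree (level-order array): [1, None, 5, None, 29, 24, 36, None, 26, None, 42, None, None, None, 43]
Postorder traversal: [26, 24, 43, 42, 36, 29, 5, 1]


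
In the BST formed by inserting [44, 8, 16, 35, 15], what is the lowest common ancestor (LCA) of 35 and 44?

Tree insertion order: [44, 8, 16, 35, 15]
Tree (level-order array): [44, 8, None, None, 16, 15, 35]
In a BST, the LCA of p=35, q=44 is the first node v on the
root-to-leaf path with p <= v <= q (go left if both < v, right if both > v).
Walk from root:
  at 44: 35 <= 44 <= 44, this is the LCA
LCA = 44


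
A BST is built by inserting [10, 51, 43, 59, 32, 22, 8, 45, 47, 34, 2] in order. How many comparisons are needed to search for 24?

Search path for 24: 10 -> 51 -> 43 -> 32 -> 22
Found: False
Comparisons: 5


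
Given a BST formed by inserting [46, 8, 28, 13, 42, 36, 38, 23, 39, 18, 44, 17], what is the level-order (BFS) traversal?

Tree insertion order: [46, 8, 28, 13, 42, 36, 38, 23, 39, 18, 44, 17]
Tree (level-order array): [46, 8, None, None, 28, 13, 42, None, 23, 36, 44, 18, None, None, 38, None, None, 17, None, None, 39]
BFS from the root, enqueuing left then right child of each popped node:
  queue [46] -> pop 46, enqueue [8], visited so far: [46]
  queue [8] -> pop 8, enqueue [28], visited so far: [46, 8]
  queue [28] -> pop 28, enqueue [13, 42], visited so far: [46, 8, 28]
  queue [13, 42] -> pop 13, enqueue [23], visited so far: [46, 8, 28, 13]
  queue [42, 23] -> pop 42, enqueue [36, 44], visited so far: [46, 8, 28, 13, 42]
  queue [23, 36, 44] -> pop 23, enqueue [18], visited so far: [46, 8, 28, 13, 42, 23]
  queue [36, 44, 18] -> pop 36, enqueue [38], visited so far: [46, 8, 28, 13, 42, 23, 36]
  queue [44, 18, 38] -> pop 44, enqueue [none], visited so far: [46, 8, 28, 13, 42, 23, 36, 44]
  queue [18, 38] -> pop 18, enqueue [17], visited so far: [46, 8, 28, 13, 42, 23, 36, 44, 18]
  queue [38, 17] -> pop 38, enqueue [39], visited so far: [46, 8, 28, 13, 42, 23, 36, 44, 18, 38]
  queue [17, 39] -> pop 17, enqueue [none], visited so far: [46, 8, 28, 13, 42, 23, 36, 44, 18, 38, 17]
  queue [39] -> pop 39, enqueue [none], visited so far: [46, 8, 28, 13, 42, 23, 36, 44, 18, 38, 17, 39]
Result: [46, 8, 28, 13, 42, 23, 36, 44, 18, 38, 17, 39]


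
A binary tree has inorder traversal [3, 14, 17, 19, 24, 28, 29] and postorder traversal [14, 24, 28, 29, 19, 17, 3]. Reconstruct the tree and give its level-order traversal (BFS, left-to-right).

Inorder:   [3, 14, 17, 19, 24, 28, 29]
Postorder: [14, 24, 28, 29, 19, 17, 3]
Algorithm: postorder visits root last, so walk postorder right-to-left;
each value is the root of the current inorder slice — split it at that
value, recurse on the right subtree first, then the left.
Recursive splits:
  root=3; inorder splits into left=[], right=[14, 17, 19, 24, 28, 29]
  root=17; inorder splits into left=[14], right=[19, 24, 28, 29]
  root=19; inorder splits into left=[], right=[24, 28, 29]
  root=29; inorder splits into left=[24, 28], right=[]
  root=28; inorder splits into left=[24], right=[]
  root=24; inorder splits into left=[], right=[]
  root=14; inorder splits into left=[], right=[]
Reconstructed level-order: [3, 17, 14, 19, 29, 28, 24]


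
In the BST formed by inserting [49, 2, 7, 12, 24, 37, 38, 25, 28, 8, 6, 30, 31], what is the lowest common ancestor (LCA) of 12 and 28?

Tree insertion order: [49, 2, 7, 12, 24, 37, 38, 25, 28, 8, 6, 30, 31]
Tree (level-order array): [49, 2, None, None, 7, 6, 12, None, None, 8, 24, None, None, None, 37, 25, 38, None, 28, None, None, None, 30, None, 31]
In a BST, the LCA of p=12, q=28 is the first node v on the
root-to-leaf path with p <= v <= q (go left if both < v, right if both > v).
Walk from root:
  at 49: both 12 and 28 < 49, go left
  at 2: both 12 and 28 > 2, go right
  at 7: both 12 and 28 > 7, go right
  at 12: 12 <= 12 <= 28, this is the LCA
LCA = 12


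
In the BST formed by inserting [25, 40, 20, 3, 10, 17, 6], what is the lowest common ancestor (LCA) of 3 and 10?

Tree insertion order: [25, 40, 20, 3, 10, 17, 6]
Tree (level-order array): [25, 20, 40, 3, None, None, None, None, 10, 6, 17]
In a BST, the LCA of p=3, q=10 is the first node v on the
root-to-leaf path with p <= v <= q (go left if both < v, right if both > v).
Walk from root:
  at 25: both 3 and 10 < 25, go left
  at 20: both 3 and 10 < 20, go left
  at 3: 3 <= 3 <= 10, this is the LCA
LCA = 3


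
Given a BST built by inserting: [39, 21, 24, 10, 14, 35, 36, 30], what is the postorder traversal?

Tree insertion order: [39, 21, 24, 10, 14, 35, 36, 30]
Tree (level-order array): [39, 21, None, 10, 24, None, 14, None, 35, None, None, 30, 36]
Postorder traversal: [14, 10, 30, 36, 35, 24, 21, 39]


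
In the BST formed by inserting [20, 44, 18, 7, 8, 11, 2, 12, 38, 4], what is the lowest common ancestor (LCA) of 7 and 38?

Tree insertion order: [20, 44, 18, 7, 8, 11, 2, 12, 38, 4]
Tree (level-order array): [20, 18, 44, 7, None, 38, None, 2, 8, None, None, None, 4, None, 11, None, None, None, 12]
In a BST, the LCA of p=7, q=38 is the first node v on the
root-to-leaf path with p <= v <= q (go left if both < v, right if both > v).
Walk from root:
  at 20: 7 <= 20 <= 38, this is the LCA
LCA = 20


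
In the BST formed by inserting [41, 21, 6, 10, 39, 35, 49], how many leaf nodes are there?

Tree built from: [41, 21, 6, 10, 39, 35, 49]
Tree (level-order array): [41, 21, 49, 6, 39, None, None, None, 10, 35]
Rule: A leaf has 0 children.
Per-node child counts:
  node 41: 2 child(ren)
  node 21: 2 child(ren)
  node 6: 1 child(ren)
  node 10: 0 child(ren)
  node 39: 1 child(ren)
  node 35: 0 child(ren)
  node 49: 0 child(ren)
Matching nodes: [10, 35, 49]
Count of leaf nodes: 3


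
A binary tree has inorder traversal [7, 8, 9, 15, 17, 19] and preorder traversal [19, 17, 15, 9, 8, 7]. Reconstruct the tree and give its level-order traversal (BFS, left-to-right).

Inorder:  [7, 8, 9, 15, 17, 19]
Preorder: [19, 17, 15, 9, 8, 7]
Algorithm: preorder visits root first, so consume preorder in order;
for each root, split the current inorder slice at that value into
left-subtree inorder and right-subtree inorder, then recurse.
Recursive splits:
  root=19; inorder splits into left=[7, 8, 9, 15, 17], right=[]
  root=17; inorder splits into left=[7, 8, 9, 15], right=[]
  root=15; inorder splits into left=[7, 8, 9], right=[]
  root=9; inorder splits into left=[7, 8], right=[]
  root=8; inorder splits into left=[7], right=[]
  root=7; inorder splits into left=[], right=[]
Reconstructed level-order: [19, 17, 15, 9, 8, 7]


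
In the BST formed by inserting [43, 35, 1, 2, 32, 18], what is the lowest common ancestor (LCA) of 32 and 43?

Tree insertion order: [43, 35, 1, 2, 32, 18]
Tree (level-order array): [43, 35, None, 1, None, None, 2, None, 32, 18]
In a BST, the LCA of p=32, q=43 is the first node v on the
root-to-leaf path with p <= v <= q (go left if both < v, right if both > v).
Walk from root:
  at 43: 32 <= 43 <= 43, this is the LCA
LCA = 43


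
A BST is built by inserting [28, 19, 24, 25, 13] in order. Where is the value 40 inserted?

Starting tree (level order): [28, 19, None, 13, 24, None, None, None, 25]
Insertion path: 28
Result: insert 40 as right child of 28
Final tree (level order): [28, 19, 40, 13, 24, None, None, None, None, None, 25]


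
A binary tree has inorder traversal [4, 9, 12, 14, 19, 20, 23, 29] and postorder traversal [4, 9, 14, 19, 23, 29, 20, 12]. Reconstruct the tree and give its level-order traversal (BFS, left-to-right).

Inorder:   [4, 9, 12, 14, 19, 20, 23, 29]
Postorder: [4, 9, 14, 19, 23, 29, 20, 12]
Algorithm: postorder visits root last, so walk postorder right-to-left;
each value is the root of the current inorder slice — split it at that
value, recurse on the right subtree first, then the left.
Recursive splits:
  root=12; inorder splits into left=[4, 9], right=[14, 19, 20, 23, 29]
  root=20; inorder splits into left=[14, 19], right=[23, 29]
  root=29; inorder splits into left=[23], right=[]
  root=23; inorder splits into left=[], right=[]
  root=19; inorder splits into left=[14], right=[]
  root=14; inorder splits into left=[], right=[]
  root=9; inorder splits into left=[4], right=[]
  root=4; inorder splits into left=[], right=[]
Reconstructed level-order: [12, 9, 20, 4, 19, 29, 14, 23]


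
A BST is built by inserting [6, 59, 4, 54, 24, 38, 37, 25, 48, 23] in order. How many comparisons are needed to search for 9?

Search path for 9: 6 -> 59 -> 54 -> 24 -> 23
Found: False
Comparisons: 5


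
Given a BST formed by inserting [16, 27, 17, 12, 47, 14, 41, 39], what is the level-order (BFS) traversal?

Tree insertion order: [16, 27, 17, 12, 47, 14, 41, 39]
Tree (level-order array): [16, 12, 27, None, 14, 17, 47, None, None, None, None, 41, None, 39]
BFS from the root, enqueuing left then right child of each popped node:
  queue [16] -> pop 16, enqueue [12, 27], visited so far: [16]
  queue [12, 27] -> pop 12, enqueue [14], visited so far: [16, 12]
  queue [27, 14] -> pop 27, enqueue [17, 47], visited so far: [16, 12, 27]
  queue [14, 17, 47] -> pop 14, enqueue [none], visited so far: [16, 12, 27, 14]
  queue [17, 47] -> pop 17, enqueue [none], visited so far: [16, 12, 27, 14, 17]
  queue [47] -> pop 47, enqueue [41], visited so far: [16, 12, 27, 14, 17, 47]
  queue [41] -> pop 41, enqueue [39], visited so far: [16, 12, 27, 14, 17, 47, 41]
  queue [39] -> pop 39, enqueue [none], visited so far: [16, 12, 27, 14, 17, 47, 41, 39]
Result: [16, 12, 27, 14, 17, 47, 41, 39]


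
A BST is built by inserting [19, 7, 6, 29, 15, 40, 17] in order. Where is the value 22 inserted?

Starting tree (level order): [19, 7, 29, 6, 15, None, 40, None, None, None, 17]
Insertion path: 19 -> 29
Result: insert 22 as left child of 29
Final tree (level order): [19, 7, 29, 6, 15, 22, 40, None, None, None, 17]


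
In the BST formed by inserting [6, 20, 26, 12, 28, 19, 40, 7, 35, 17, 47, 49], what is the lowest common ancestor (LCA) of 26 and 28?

Tree insertion order: [6, 20, 26, 12, 28, 19, 40, 7, 35, 17, 47, 49]
Tree (level-order array): [6, None, 20, 12, 26, 7, 19, None, 28, None, None, 17, None, None, 40, None, None, 35, 47, None, None, None, 49]
In a BST, the LCA of p=26, q=28 is the first node v on the
root-to-leaf path with p <= v <= q (go left if both < v, right if both > v).
Walk from root:
  at 6: both 26 and 28 > 6, go right
  at 20: both 26 and 28 > 20, go right
  at 26: 26 <= 26 <= 28, this is the LCA
LCA = 26


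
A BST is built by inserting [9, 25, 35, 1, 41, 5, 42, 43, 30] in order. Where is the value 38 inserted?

Starting tree (level order): [9, 1, 25, None, 5, None, 35, None, None, 30, 41, None, None, None, 42, None, 43]
Insertion path: 9 -> 25 -> 35 -> 41
Result: insert 38 as left child of 41
Final tree (level order): [9, 1, 25, None, 5, None, 35, None, None, 30, 41, None, None, 38, 42, None, None, None, 43]


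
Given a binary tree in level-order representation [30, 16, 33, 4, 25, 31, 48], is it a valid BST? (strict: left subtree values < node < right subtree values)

Level-order array: [30, 16, 33, 4, 25, 31, 48]
Validate using subtree bounds (lo, hi): at each node, require lo < value < hi,
then recurse left with hi=value and right with lo=value.
Preorder trace (stopping at first violation):
  at node 30 with bounds (-inf, +inf): OK
  at node 16 with bounds (-inf, 30): OK
  at node 4 with bounds (-inf, 16): OK
  at node 25 with bounds (16, 30): OK
  at node 33 with bounds (30, +inf): OK
  at node 31 with bounds (30, 33): OK
  at node 48 with bounds (33, +inf): OK
No violation found at any node.
Result: Valid BST


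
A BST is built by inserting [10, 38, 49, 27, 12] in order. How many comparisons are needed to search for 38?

Search path for 38: 10 -> 38
Found: True
Comparisons: 2


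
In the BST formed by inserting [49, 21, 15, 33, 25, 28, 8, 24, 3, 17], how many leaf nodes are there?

Tree built from: [49, 21, 15, 33, 25, 28, 8, 24, 3, 17]
Tree (level-order array): [49, 21, None, 15, 33, 8, 17, 25, None, 3, None, None, None, 24, 28]
Rule: A leaf has 0 children.
Per-node child counts:
  node 49: 1 child(ren)
  node 21: 2 child(ren)
  node 15: 2 child(ren)
  node 8: 1 child(ren)
  node 3: 0 child(ren)
  node 17: 0 child(ren)
  node 33: 1 child(ren)
  node 25: 2 child(ren)
  node 24: 0 child(ren)
  node 28: 0 child(ren)
Matching nodes: [3, 17, 24, 28]
Count of leaf nodes: 4


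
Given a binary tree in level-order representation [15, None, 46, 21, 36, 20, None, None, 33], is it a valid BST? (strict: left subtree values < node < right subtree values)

Level-order array: [15, None, 46, 21, 36, 20, None, None, 33]
Validate using subtree bounds (lo, hi): at each node, require lo < value < hi,
then recurse left with hi=value and right with lo=value.
Preorder trace (stopping at first violation):
  at node 15 with bounds (-inf, +inf): OK
  at node 46 with bounds (15, +inf): OK
  at node 21 with bounds (15, 46): OK
  at node 20 with bounds (15, 21): OK
  at node 36 with bounds (46, +inf): VIOLATION
Node 36 violates its bound: not (46 < 36 < +inf).
Result: Not a valid BST


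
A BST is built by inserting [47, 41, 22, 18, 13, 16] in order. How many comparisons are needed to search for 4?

Search path for 4: 47 -> 41 -> 22 -> 18 -> 13
Found: False
Comparisons: 5


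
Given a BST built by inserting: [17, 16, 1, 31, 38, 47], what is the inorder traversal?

Tree insertion order: [17, 16, 1, 31, 38, 47]
Tree (level-order array): [17, 16, 31, 1, None, None, 38, None, None, None, 47]
Inorder traversal: [1, 16, 17, 31, 38, 47]


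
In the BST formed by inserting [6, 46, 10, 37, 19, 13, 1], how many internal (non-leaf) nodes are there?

Tree built from: [6, 46, 10, 37, 19, 13, 1]
Tree (level-order array): [6, 1, 46, None, None, 10, None, None, 37, 19, None, 13]
Rule: An internal node has at least one child.
Per-node child counts:
  node 6: 2 child(ren)
  node 1: 0 child(ren)
  node 46: 1 child(ren)
  node 10: 1 child(ren)
  node 37: 1 child(ren)
  node 19: 1 child(ren)
  node 13: 0 child(ren)
Matching nodes: [6, 46, 10, 37, 19]
Count of internal (non-leaf) nodes: 5


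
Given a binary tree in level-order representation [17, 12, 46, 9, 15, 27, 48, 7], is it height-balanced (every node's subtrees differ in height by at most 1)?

Tree (level-order array): [17, 12, 46, 9, 15, 27, 48, 7]
Definition: a tree is height-balanced if, at every node, |h(left) - h(right)| <= 1 (empty subtree has height -1).
Bottom-up per-node check:
  node 7: h_left=-1, h_right=-1, diff=0 [OK], height=0
  node 9: h_left=0, h_right=-1, diff=1 [OK], height=1
  node 15: h_left=-1, h_right=-1, diff=0 [OK], height=0
  node 12: h_left=1, h_right=0, diff=1 [OK], height=2
  node 27: h_left=-1, h_right=-1, diff=0 [OK], height=0
  node 48: h_left=-1, h_right=-1, diff=0 [OK], height=0
  node 46: h_left=0, h_right=0, diff=0 [OK], height=1
  node 17: h_left=2, h_right=1, diff=1 [OK], height=3
All nodes satisfy the balance condition.
Result: Balanced


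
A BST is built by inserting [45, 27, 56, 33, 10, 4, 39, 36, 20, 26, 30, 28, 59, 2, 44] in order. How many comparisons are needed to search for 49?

Search path for 49: 45 -> 56
Found: False
Comparisons: 2


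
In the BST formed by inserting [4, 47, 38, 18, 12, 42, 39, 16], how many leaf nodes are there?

Tree built from: [4, 47, 38, 18, 12, 42, 39, 16]
Tree (level-order array): [4, None, 47, 38, None, 18, 42, 12, None, 39, None, None, 16]
Rule: A leaf has 0 children.
Per-node child counts:
  node 4: 1 child(ren)
  node 47: 1 child(ren)
  node 38: 2 child(ren)
  node 18: 1 child(ren)
  node 12: 1 child(ren)
  node 16: 0 child(ren)
  node 42: 1 child(ren)
  node 39: 0 child(ren)
Matching nodes: [16, 39]
Count of leaf nodes: 2


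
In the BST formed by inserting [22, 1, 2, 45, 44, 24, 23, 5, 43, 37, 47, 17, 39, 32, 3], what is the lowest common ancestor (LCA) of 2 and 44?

Tree insertion order: [22, 1, 2, 45, 44, 24, 23, 5, 43, 37, 47, 17, 39, 32, 3]
Tree (level-order array): [22, 1, 45, None, 2, 44, 47, None, 5, 24, None, None, None, 3, 17, 23, 43, None, None, None, None, None, None, 37, None, 32, 39]
In a BST, the LCA of p=2, q=44 is the first node v on the
root-to-leaf path with p <= v <= q (go left if both < v, right if both > v).
Walk from root:
  at 22: 2 <= 22 <= 44, this is the LCA
LCA = 22


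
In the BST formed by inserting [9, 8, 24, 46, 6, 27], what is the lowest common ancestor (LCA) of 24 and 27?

Tree insertion order: [9, 8, 24, 46, 6, 27]
Tree (level-order array): [9, 8, 24, 6, None, None, 46, None, None, 27]
In a BST, the LCA of p=24, q=27 is the first node v on the
root-to-leaf path with p <= v <= q (go left if both < v, right if both > v).
Walk from root:
  at 9: both 24 and 27 > 9, go right
  at 24: 24 <= 24 <= 27, this is the LCA
LCA = 24


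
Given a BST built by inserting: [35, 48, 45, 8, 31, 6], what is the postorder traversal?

Tree insertion order: [35, 48, 45, 8, 31, 6]
Tree (level-order array): [35, 8, 48, 6, 31, 45]
Postorder traversal: [6, 31, 8, 45, 48, 35]


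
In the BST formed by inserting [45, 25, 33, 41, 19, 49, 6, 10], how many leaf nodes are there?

Tree built from: [45, 25, 33, 41, 19, 49, 6, 10]
Tree (level-order array): [45, 25, 49, 19, 33, None, None, 6, None, None, 41, None, 10]
Rule: A leaf has 0 children.
Per-node child counts:
  node 45: 2 child(ren)
  node 25: 2 child(ren)
  node 19: 1 child(ren)
  node 6: 1 child(ren)
  node 10: 0 child(ren)
  node 33: 1 child(ren)
  node 41: 0 child(ren)
  node 49: 0 child(ren)
Matching nodes: [10, 41, 49]
Count of leaf nodes: 3


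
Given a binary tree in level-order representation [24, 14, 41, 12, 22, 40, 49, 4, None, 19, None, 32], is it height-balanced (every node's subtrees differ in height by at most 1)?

Tree (level-order array): [24, 14, 41, 12, 22, 40, 49, 4, None, 19, None, 32]
Definition: a tree is height-balanced if, at every node, |h(left) - h(right)| <= 1 (empty subtree has height -1).
Bottom-up per-node check:
  node 4: h_left=-1, h_right=-1, diff=0 [OK], height=0
  node 12: h_left=0, h_right=-1, diff=1 [OK], height=1
  node 19: h_left=-1, h_right=-1, diff=0 [OK], height=0
  node 22: h_left=0, h_right=-1, diff=1 [OK], height=1
  node 14: h_left=1, h_right=1, diff=0 [OK], height=2
  node 32: h_left=-1, h_right=-1, diff=0 [OK], height=0
  node 40: h_left=0, h_right=-1, diff=1 [OK], height=1
  node 49: h_left=-1, h_right=-1, diff=0 [OK], height=0
  node 41: h_left=1, h_right=0, diff=1 [OK], height=2
  node 24: h_left=2, h_right=2, diff=0 [OK], height=3
All nodes satisfy the balance condition.
Result: Balanced


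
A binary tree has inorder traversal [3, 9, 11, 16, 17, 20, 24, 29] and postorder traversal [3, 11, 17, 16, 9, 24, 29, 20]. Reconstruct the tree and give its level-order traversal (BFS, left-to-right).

Inorder:   [3, 9, 11, 16, 17, 20, 24, 29]
Postorder: [3, 11, 17, 16, 9, 24, 29, 20]
Algorithm: postorder visits root last, so walk postorder right-to-left;
each value is the root of the current inorder slice — split it at that
value, recurse on the right subtree first, then the left.
Recursive splits:
  root=20; inorder splits into left=[3, 9, 11, 16, 17], right=[24, 29]
  root=29; inorder splits into left=[24], right=[]
  root=24; inorder splits into left=[], right=[]
  root=9; inorder splits into left=[3], right=[11, 16, 17]
  root=16; inorder splits into left=[11], right=[17]
  root=17; inorder splits into left=[], right=[]
  root=11; inorder splits into left=[], right=[]
  root=3; inorder splits into left=[], right=[]
Reconstructed level-order: [20, 9, 29, 3, 16, 24, 11, 17]


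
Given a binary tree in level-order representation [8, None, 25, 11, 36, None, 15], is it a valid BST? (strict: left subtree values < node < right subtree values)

Level-order array: [8, None, 25, 11, 36, None, 15]
Validate using subtree bounds (lo, hi): at each node, require lo < value < hi,
then recurse left with hi=value and right with lo=value.
Preorder trace (stopping at first violation):
  at node 8 with bounds (-inf, +inf): OK
  at node 25 with bounds (8, +inf): OK
  at node 11 with bounds (8, 25): OK
  at node 15 with bounds (11, 25): OK
  at node 36 with bounds (25, +inf): OK
No violation found at any node.
Result: Valid BST


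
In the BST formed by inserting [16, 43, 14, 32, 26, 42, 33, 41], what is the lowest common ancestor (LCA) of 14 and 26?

Tree insertion order: [16, 43, 14, 32, 26, 42, 33, 41]
Tree (level-order array): [16, 14, 43, None, None, 32, None, 26, 42, None, None, 33, None, None, 41]
In a BST, the LCA of p=14, q=26 is the first node v on the
root-to-leaf path with p <= v <= q (go left if both < v, right if both > v).
Walk from root:
  at 16: 14 <= 16 <= 26, this is the LCA
LCA = 16


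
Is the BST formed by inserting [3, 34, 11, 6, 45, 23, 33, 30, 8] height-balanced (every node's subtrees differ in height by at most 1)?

Tree (level-order array): [3, None, 34, 11, 45, 6, 23, None, None, None, 8, None, 33, None, None, 30]
Definition: a tree is height-balanced if, at every node, |h(left) - h(right)| <= 1 (empty subtree has height -1).
Bottom-up per-node check:
  node 8: h_left=-1, h_right=-1, diff=0 [OK], height=0
  node 6: h_left=-1, h_right=0, diff=1 [OK], height=1
  node 30: h_left=-1, h_right=-1, diff=0 [OK], height=0
  node 33: h_left=0, h_right=-1, diff=1 [OK], height=1
  node 23: h_left=-1, h_right=1, diff=2 [FAIL (|-1-1|=2 > 1)], height=2
  node 11: h_left=1, h_right=2, diff=1 [OK], height=3
  node 45: h_left=-1, h_right=-1, diff=0 [OK], height=0
  node 34: h_left=3, h_right=0, diff=3 [FAIL (|3-0|=3 > 1)], height=4
  node 3: h_left=-1, h_right=4, diff=5 [FAIL (|-1-4|=5 > 1)], height=5
Node 23 violates the condition: |-1 - 1| = 2 > 1.
Result: Not balanced


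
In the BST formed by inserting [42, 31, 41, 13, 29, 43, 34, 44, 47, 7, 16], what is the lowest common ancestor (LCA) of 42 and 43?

Tree insertion order: [42, 31, 41, 13, 29, 43, 34, 44, 47, 7, 16]
Tree (level-order array): [42, 31, 43, 13, 41, None, 44, 7, 29, 34, None, None, 47, None, None, 16]
In a BST, the LCA of p=42, q=43 is the first node v on the
root-to-leaf path with p <= v <= q (go left if both < v, right if both > v).
Walk from root:
  at 42: 42 <= 42 <= 43, this is the LCA
LCA = 42


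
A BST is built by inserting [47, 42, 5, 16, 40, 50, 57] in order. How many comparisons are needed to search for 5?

Search path for 5: 47 -> 42 -> 5
Found: True
Comparisons: 3


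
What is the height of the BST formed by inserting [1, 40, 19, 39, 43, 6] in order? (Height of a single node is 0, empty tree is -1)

Insertion order: [1, 40, 19, 39, 43, 6]
Tree (level-order array): [1, None, 40, 19, 43, 6, 39]
Compute height bottom-up (empty subtree = -1):
  height(6) = 1 + max(-1, -1) = 0
  height(39) = 1 + max(-1, -1) = 0
  height(19) = 1 + max(0, 0) = 1
  height(43) = 1 + max(-1, -1) = 0
  height(40) = 1 + max(1, 0) = 2
  height(1) = 1 + max(-1, 2) = 3
Height = 3


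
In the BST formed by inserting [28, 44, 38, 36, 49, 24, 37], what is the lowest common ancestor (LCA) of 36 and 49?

Tree insertion order: [28, 44, 38, 36, 49, 24, 37]
Tree (level-order array): [28, 24, 44, None, None, 38, 49, 36, None, None, None, None, 37]
In a BST, the LCA of p=36, q=49 is the first node v on the
root-to-leaf path with p <= v <= q (go left if both < v, right if both > v).
Walk from root:
  at 28: both 36 and 49 > 28, go right
  at 44: 36 <= 44 <= 49, this is the LCA
LCA = 44


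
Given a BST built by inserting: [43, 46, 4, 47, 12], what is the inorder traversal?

Tree insertion order: [43, 46, 4, 47, 12]
Tree (level-order array): [43, 4, 46, None, 12, None, 47]
Inorder traversal: [4, 12, 43, 46, 47]


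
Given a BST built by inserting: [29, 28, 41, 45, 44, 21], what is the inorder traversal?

Tree insertion order: [29, 28, 41, 45, 44, 21]
Tree (level-order array): [29, 28, 41, 21, None, None, 45, None, None, 44]
Inorder traversal: [21, 28, 29, 41, 44, 45]


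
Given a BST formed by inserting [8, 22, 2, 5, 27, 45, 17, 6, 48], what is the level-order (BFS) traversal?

Tree insertion order: [8, 22, 2, 5, 27, 45, 17, 6, 48]
Tree (level-order array): [8, 2, 22, None, 5, 17, 27, None, 6, None, None, None, 45, None, None, None, 48]
BFS from the root, enqueuing left then right child of each popped node:
  queue [8] -> pop 8, enqueue [2, 22], visited so far: [8]
  queue [2, 22] -> pop 2, enqueue [5], visited so far: [8, 2]
  queue [22, 5] -> pop 22, enqueue [17, 27], visited so far: [8, 2, 22]
  queue [5, 17, 27] -> pop 5, enqueue [6], visited so far: [8, 2, 22, 5]
  queue [17, 27, 6] -> pop 17, enqueue [none], visited so far: [8, 2, 22, 5, 17]
  queue [27, 6] -> pop 27, enqueue [45], visited so far: [8, 2, 22, 5, 17, 27]
  queue [6, 45] -> pop 6, enqueue [none], visited so far: [8, 2, 22, 5, 17, 27, 6]
  queue [45] -> pop 45, enqueue [48], visited so far: [8, 2, 22, 5, 17, 27, 6, 45]
  queue [48] -> pop 48, enqueue [none], visited so far: [8, 2, 22, 5, 17, 27, 6, 45, 48]
Result: [8, 2, 22, 5, 17, 27, 6, 45, 48]


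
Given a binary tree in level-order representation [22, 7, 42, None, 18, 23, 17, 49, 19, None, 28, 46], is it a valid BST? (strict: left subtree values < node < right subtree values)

Level-order array: [22, 7, 42, None, 18, 23, 17, 49, 19, None, 28, 46]
Validate using subtree bounds (lo, hi): at each node, require lo < value < hi,
then recurse left with hi=value and right with lo=value.
Preorder trace (stopping at first violation):
  at node 22 with bounds (-inf, +inf): OK
  at node 7 with bounds (-inf, 22): OK
  at node 18 with bounds (7, 22): OK
  at node 49 with bounds (7, 18): VIOLATION
Node 49 violates its bound: not (7 < 49 < 18).
Result: Not a valid BST
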